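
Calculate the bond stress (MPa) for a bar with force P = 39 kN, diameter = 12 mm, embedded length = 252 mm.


u = P / (pi * db * ld)
= 39 * 1000 / (pi * 12 * 252)
= 4.105 MPa

4.105


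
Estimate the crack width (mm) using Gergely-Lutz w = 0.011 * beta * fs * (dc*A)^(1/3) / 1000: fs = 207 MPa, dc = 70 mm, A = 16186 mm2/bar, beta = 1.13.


w = 0.011 * beta * fs * (dc * A)^(1/3) / 1000
= 0.011 * 1.13 * 207 * (70 * 16186)^(1/3) / 1000
= 0.268 mm

0.268


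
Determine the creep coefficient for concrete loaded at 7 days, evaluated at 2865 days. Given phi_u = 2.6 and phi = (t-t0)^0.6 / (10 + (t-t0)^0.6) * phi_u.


dt = 2865 - 7 = 2858
phi = 2858^0.6 / (10 + 2858^0.6) * 2.6
= 2.398

2.398


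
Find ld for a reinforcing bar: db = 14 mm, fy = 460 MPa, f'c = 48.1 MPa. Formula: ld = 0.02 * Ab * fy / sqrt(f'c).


Ab = pi * 14^2 / 4 = 153.938 mm2
ld = 0.02 * 153.938 * 460 / sqrt(48.1)
= 204.2 mm

204.2


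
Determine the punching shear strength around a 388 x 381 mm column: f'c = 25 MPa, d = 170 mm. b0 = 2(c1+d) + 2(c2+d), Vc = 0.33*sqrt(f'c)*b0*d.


b0 = 2*(388 + 170) + 2*(381 + 170) = 2218 mm
Vc = 0.33 * sqrt(25) * 2218 * 170 / 1000
= 622.15 kN

622.15


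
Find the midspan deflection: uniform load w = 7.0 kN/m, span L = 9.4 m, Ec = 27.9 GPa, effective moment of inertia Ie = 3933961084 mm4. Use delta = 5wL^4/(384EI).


Convert: L = 9.4 m = 9400 mm, Ec = 27.9 GPa = 27900 MPa
delta = 5 * 7.0 * 9400^4 / (384 * 27900 * 3933961084)
= 6.48 mm

6.48


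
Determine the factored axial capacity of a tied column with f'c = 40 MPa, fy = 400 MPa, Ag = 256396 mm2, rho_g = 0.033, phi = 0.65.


Ast = rho * Ag = 0.033 * 256396 = 8461.068 mm2
phi*Pn = 0.65 * 0.80 * (0.85 * 40 * (256396 - 8461.068) + 400 * 8461.068) / 1000
= 6143.39 kN

6143.39


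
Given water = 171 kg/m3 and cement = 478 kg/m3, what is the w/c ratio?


w/c = water / cement
w/c = 171 / 478 = 0.358

0.358


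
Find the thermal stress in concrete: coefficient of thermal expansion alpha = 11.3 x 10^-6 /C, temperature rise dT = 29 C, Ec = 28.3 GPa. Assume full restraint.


sigma = alpha * dT * Ec
= 11.3e-6 * 29 * 28.3 * 1000
= 9.274 MPa

9.274


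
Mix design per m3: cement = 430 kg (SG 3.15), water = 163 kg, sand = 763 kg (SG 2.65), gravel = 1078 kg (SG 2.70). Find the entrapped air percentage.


Vol cement = 430 / (3.15 * 1000) = 0.136508 m3
Vol water = 163 / 1000 = 0.163 m3
Vol sand = 763 / (2.65 * 1000) = 0.287925 m3
Vol gravel = 1078 / (2.70 * 1000) = 0.399259 m3
Total solid + water volume = 0.986692 m3
Air = (1 - 0.986692) * 100 = 1.33%

1.33


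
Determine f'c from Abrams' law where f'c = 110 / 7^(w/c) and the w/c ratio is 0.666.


f'c = 110 / 7^0.666
= 110 / 3.655
= 30.1 MPa

30.1


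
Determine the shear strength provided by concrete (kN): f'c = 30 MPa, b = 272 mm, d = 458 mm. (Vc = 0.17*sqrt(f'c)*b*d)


Vc = 0.17 * sqrt(30) * 272 * 458 / 1000
= 116.0 kN

116.0


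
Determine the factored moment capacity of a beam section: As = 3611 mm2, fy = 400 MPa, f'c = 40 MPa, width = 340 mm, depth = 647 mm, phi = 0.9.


a = As * fy / (0.85 * f'c * b)
= 3611 * 400 / (0.85 * 40 * 340)
= 124.9481 mm
Mn = As * fy * (d - a/2) / 10^6
= 844.2893 kN-m
phi*Mn = 0.9 * 844.2893 = 759.86 kN-m

759.86


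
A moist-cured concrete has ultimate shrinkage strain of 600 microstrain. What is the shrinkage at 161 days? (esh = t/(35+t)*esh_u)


esh(161) = 161 / (35 + 161) * 600
= 161 / 196 * 600
= 492.9 microstrain

492.9


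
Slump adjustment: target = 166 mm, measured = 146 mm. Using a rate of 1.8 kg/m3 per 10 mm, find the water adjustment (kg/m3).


Difference = 166 - 146 = 20 mm
Water adjustment = 20 * 1.8 / 10 = 3.6 kg/m3

3.6


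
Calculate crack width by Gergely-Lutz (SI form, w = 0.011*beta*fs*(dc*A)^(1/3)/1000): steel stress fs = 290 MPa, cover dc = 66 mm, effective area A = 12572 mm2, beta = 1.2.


w = 0.011 * beta * fs * (dc * A)^(1/3) / 1000
= 0.011 * 1.2 * 290 * (66 * 12572)^(1/3) / 1000
= 0.36 mm

0.36


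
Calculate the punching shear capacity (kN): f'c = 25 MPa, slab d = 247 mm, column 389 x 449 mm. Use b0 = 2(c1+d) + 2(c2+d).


b0 = 2*(389 + 247) + 2*(449 + 247) = 2664 mm
Vc = 0.33 * sqrt(25) * 2664 * 247 / 1000
= 1085.71 kN

1085.71


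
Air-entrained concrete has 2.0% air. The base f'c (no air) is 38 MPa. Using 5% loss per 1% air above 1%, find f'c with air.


Strength loss = (2.0 - 1) * 5 = 5.0%
f'c = 38 * (1 - 5.0/100)
= 36.1 MPa

36.1


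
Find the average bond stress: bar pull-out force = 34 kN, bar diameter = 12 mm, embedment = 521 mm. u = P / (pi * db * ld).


u = P / (pi * db * ld)
= 34 * 1000 / (pi * 12 * 521)
= 1.731 MPa

1.731


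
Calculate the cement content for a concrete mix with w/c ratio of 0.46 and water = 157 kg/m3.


Cement = water / (w/c)
= 157 / 0.46
= 341.3 kg/m3

341.3


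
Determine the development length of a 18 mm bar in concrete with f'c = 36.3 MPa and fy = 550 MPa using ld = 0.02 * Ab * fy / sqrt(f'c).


Ab = pi * 18^2 / 4 = 254.469 mm2
ld = 0.02 * 254.469 * 550 / sqrt(36.3)
= 464.6 mm

464.6


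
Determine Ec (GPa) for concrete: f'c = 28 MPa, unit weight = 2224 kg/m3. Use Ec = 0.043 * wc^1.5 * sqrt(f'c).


Ec = 0.043 * 2224^1.5 * sqrt(28) / 1000
= 23.86 GPa

23.86


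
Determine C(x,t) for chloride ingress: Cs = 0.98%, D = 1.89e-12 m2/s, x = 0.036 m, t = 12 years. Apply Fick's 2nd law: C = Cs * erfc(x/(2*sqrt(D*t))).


t_seconds = 12 * 365.25 * 24 * 3600 = 378691200.0 s
arg = 0.036 / (2 * sqrt(1.89e-12 * 378691200.0))
= 0.6728
erfc(0.6728) = 0.3413
C = 0.98 * 0.3413 = 0.3345%

0.3345


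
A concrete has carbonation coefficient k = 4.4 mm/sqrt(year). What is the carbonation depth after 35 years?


depth = k * sqrt(t)
= 4.4 * sqrt(35)
= 26.03 mm

26.03


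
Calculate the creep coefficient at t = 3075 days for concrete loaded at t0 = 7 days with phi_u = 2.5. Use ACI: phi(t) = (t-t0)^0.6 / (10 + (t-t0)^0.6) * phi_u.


dt = 3075 - 7 = 3068
phi = 3068^0.6 / (10 + 3068^0.6) * 2.5
= 2.313

2.313


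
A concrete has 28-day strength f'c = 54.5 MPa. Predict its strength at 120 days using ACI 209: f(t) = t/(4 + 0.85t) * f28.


f(120) = 120 / (4 + 0.85 * 120) * 54.5
= 120 / 106.0 * 54.5
= 61.7 MPa

61.7


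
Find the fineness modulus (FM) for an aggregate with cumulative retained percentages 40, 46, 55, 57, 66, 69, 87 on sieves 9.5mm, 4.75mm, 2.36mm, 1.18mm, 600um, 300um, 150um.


FM = sum(cumulative % retained) / 100
= 420 / 100
= 4.2

4.2


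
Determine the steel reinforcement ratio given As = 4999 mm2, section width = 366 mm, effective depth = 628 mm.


rho = As / (b * d)
= 4999 / (366 * 628)
= 0.0217

0.0217


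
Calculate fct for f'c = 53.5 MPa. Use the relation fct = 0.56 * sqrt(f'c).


fct = 0.56 * sqrt(53.5)
= 0.56 * 7.314
= 4.096 MPa

4.096


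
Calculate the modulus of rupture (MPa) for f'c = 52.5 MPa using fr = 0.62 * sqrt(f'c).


fr = 0.62 * sqrt(52.5)
= 4.492 MPa

4.492


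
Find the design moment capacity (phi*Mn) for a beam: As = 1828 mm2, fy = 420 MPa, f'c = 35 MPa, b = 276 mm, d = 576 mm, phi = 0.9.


a = As * fy / (0.85 * f'c * b)
= 1828 * 420 / (0.85 * 35 * 276)
= 93.5038 mm
Mn = As * fy * (d - a/2) / 10^6
= 406.3355 kN-m
phi*Mn = 0.9 * 406.3355 = 365.7 kN-m

365.7


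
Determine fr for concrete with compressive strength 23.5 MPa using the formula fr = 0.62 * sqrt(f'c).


fr = 0.62 * sqrt(23.5)
= 3.006 MPa

3.006


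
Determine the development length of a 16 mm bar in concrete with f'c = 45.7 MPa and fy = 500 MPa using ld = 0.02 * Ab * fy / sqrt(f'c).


Ab = pi * 16^2 / 4 = 201.062 mm2
ld = 0.02 * 201.062 * 500 / sqrt(45.7)
= 297.4 mm

297.4


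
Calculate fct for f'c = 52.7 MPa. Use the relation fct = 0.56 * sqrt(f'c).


fct = 0.56 * sqrt(52.7)
= 0.56 * 7.259
= 4.065 MPa

4.065


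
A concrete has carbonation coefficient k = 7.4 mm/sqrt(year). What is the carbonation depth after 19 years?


depth = k * sqrt(t)
= 7.4 * sqrt(19)
= 32.26 mm

32.26


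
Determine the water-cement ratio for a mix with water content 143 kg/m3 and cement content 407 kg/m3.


w/c = water / cement
w/c = 143 / 407 = 0.351

0.351


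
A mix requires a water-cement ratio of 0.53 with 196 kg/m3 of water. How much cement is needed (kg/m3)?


Cement = water / (w/c)
= 196 / 0.53
= 369.8 kg/m3

369.8


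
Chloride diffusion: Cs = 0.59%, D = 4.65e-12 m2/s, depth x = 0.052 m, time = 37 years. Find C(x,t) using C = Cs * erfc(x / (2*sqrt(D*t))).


t_seconds = 37 * 365.25 * 24 * 3600 = 1167631200.0 s
arg = 0.052 / (2 * sqrt(4.65e-12 * 1167631200.0))
= 0.3529
erfc(0.3529) = 0.6178
C = 0.59 * 0.6178 = 0.3645%

0.3645


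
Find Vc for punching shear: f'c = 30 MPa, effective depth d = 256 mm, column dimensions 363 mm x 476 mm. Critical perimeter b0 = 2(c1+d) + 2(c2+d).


b0 = 2*(363 + 256) + 2*(476 + 256) = 2702 mm
Vc = 0.33 * sqrt(30) * 2702 * 256 / 1000
= 1250.26 kN

1250.26


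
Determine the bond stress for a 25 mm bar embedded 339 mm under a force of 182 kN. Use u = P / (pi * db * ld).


u = P / (pi * db * ld)
= 182 * 1000 / (pi * 25 * 339)
= 6.836 MPa

6.836


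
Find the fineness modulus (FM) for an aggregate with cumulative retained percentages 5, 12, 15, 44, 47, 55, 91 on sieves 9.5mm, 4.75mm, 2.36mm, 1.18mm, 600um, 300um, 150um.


FM = sum(cumulative % retained) / 100
= 269 / 100
= 2.69

2.69


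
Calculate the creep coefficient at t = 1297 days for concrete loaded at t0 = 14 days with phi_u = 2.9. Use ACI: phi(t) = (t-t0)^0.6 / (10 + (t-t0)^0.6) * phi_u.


dt = 1297 - 14 = 1283
phi = 1283^0.6 / (10 + 1283^0.6) * 2.9
= 2.552

2.552


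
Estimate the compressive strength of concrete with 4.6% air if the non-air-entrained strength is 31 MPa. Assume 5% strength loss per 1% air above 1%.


Strength loss = (4.6 - 1) * 5 = 18.0%
f'c = 31 * (1 - 18.0/100)
= 25.42 MPa

25.42


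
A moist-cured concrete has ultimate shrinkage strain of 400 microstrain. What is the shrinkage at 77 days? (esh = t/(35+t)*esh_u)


esh(77) = 77 / (35 + 77) * 400
= 77 / 112 * 400
= 275.0 microstrain

275.0


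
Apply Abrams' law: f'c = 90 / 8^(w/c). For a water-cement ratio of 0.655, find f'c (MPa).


f'c = 90 / 8^0.655
= 90 / 3.904
= 23.05 MPa

23.05


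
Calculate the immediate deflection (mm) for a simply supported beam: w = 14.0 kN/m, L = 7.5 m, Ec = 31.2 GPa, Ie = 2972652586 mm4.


Convert: L = 7.5 m = 7500 mm, Ec = 31.2 GPa = 31200 MPa
delta = 5 * 14.0 * 7500^4 / (384 * 31200 * 2972652586)
= 6.22 mm

6.22


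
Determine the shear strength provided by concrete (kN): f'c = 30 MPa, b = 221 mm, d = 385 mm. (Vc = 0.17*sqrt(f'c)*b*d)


Vc = 0.17 * sqrt(30) * 221 * 385 / 1000
= 79.23 kN

79.23


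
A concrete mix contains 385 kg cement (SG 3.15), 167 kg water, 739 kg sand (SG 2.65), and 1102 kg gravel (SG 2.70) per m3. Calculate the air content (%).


Vol cement = 385 / (3.15 * 1000) = 0.122222 m3
Vol water = 167 / 1000 = 0.167 m3
Vol sand = 739 / (2.65 * 1000) = 0.278868 m3
Vol gravel = 1102 / (2.70 * 1000) = 0.408148 m3
Total solid + water volume = 0.976238 m3
Air = (1 - 0.976238) * 100 = 2.38%

2.38


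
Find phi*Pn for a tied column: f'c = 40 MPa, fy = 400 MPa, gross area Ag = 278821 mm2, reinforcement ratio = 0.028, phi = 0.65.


Ast = rho * Ag = 0.028 * 278821 = 7806.988 mm2
phi*Pn = 0.65 * 0.80 * (0.85 * 40 * (278821 - 7806.988) + 400 * 7806.988) / 1000
= 6415.38 kN

6415.38


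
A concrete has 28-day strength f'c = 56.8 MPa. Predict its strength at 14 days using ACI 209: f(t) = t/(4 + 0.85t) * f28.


f(14) = 14 / (4 + 0.85 * 14) * 56.8
= 14 / 15.9 * 56.8
= 50.01 MPa

50.01


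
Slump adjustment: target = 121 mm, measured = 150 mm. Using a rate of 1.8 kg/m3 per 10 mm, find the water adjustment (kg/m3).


Difference = 121 - 150 = -29 mm
Water adjustment = -29 * 1.8 / 10 = -5.2 kg/m3

-5.2


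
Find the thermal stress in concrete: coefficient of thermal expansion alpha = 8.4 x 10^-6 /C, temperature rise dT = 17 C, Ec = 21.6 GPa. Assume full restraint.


sigma = alpha * dT * Ec
= 8.4e-6 * 17 * 21.6 * 1000
= 3.084 MPa

3.084


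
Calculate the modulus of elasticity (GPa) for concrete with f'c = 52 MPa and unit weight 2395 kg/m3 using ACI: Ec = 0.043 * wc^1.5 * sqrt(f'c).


Ec = 0.043 * 2395^1.5 * sqrt(52) / 1000
= 36.34 GPa

36.34


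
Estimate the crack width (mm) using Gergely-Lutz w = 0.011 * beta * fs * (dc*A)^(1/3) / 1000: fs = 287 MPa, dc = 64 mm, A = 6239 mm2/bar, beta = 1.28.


w = 0.011 * beta * fs * (dc * A)^(1/3) / 1000
= 0.011 * 1.28 * 287 * (64 * 6239)^(1/3) / 1000
= 0.298 mm

0.298


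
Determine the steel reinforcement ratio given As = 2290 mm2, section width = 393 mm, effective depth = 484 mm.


rho = As / (b * d)
= 2290 / (393 * 484)
= 0.012

0.012


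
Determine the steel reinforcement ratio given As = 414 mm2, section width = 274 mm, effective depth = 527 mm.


rho = As / (b * d)
= 414 / (274 * 527)
= 0.0029

0.0029


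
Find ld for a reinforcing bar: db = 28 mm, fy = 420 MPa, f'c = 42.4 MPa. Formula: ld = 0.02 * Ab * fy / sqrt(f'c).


Ab = pi * 28^2 / 4 = 615.752 mm2
ld = 0.02 * 615.752 * 420 / sqrt(42.4)
= 794.3 mm

794.3


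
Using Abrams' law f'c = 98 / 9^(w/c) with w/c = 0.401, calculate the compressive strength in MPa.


f'c = 98 / 9^0.401
= 98 / 2.414
= 40.6 MPa

40.6


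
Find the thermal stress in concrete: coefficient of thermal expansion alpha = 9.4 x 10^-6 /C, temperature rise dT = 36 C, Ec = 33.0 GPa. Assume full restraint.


sigma = alpha * dT * Ec
= 9.4e-6 * 36 * 33.0 * 1000
= 11.167 MPa

11.167


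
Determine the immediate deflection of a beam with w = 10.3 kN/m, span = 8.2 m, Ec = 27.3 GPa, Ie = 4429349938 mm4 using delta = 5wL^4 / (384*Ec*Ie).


Convert: L = 8.2 m = 8200 mm, Ec = 27.3 GPa = 27300 MPa
delta = 5 * 10.3 * 8200^4 / (384 * 27300 * 4429349938)
= 5.01 mm

5.01


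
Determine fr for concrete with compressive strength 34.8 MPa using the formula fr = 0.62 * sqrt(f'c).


fr = 0.62 * sqrt(34.8)
= 3.657 MPa

3.657


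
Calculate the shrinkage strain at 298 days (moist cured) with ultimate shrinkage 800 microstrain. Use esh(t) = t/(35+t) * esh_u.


esh(298) = 298 / (35 + 298) * 800
= 298 / 333 * 800
= 715.9 microstrain

715.9


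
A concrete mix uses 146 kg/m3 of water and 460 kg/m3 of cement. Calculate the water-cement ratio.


w/c = water / cement
w/c = 146 / 460 = 0.317

0.317


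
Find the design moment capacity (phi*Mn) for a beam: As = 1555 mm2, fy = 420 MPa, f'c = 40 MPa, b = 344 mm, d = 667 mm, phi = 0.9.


a = As * fy / (0.85 * f'c * b)
= 1555 * 420 / (0.85 * 40 * 344)
= 55.8396 mm
Mn = As * fy * (d - a/2) / 10^6
= 417.3833 kN-m
phi*Mn = 0.9 * 417.3833 = 375.64 kN-m

375.64


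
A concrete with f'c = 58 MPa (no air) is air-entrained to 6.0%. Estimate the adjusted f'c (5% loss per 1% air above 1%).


Strength loss = (6.0 - 1) * 5 = 25.0%
f'c = 58 * (1 - 25.0/100)
= 43.5 MPa

43.5


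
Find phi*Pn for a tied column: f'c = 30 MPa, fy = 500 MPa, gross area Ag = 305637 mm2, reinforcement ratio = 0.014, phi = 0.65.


Ast = rho * Ag = 0.014 * 305637 = 4278.918 mm2
phi*Pn = 0.65 * 0.80 * (0.85 * 30 * (305637 - 4278.918) + 500 * 4278.918) / 1000
= 5108.53 kN

5108.53


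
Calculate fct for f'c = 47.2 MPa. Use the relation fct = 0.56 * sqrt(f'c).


fct = 0.56 * sqrt(47.2)
= 0.56 * 6.87
= 3.847 MPa

3.847


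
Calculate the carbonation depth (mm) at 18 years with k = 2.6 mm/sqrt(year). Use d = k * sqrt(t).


depth = k * sqrt(t)
= 2.6 * sqrt(18)
= 11.03 mm

11.03


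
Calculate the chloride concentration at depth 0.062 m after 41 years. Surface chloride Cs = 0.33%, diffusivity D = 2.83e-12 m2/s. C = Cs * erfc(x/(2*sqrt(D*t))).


t_seconds = 41 * 365.25 * 24 * 3600 = 1293861600.0 s
arg = 0.062 / (2 * sqrt(2.83e-12 * 1293861600.0))
= 0.5123
erfc(0.5123) = 0.4688
C = 0.33 * 0.4688 = 0.1547%

0.1547


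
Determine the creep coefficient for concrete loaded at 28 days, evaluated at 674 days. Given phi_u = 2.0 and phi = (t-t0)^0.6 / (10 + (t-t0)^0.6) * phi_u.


dt = 674 - 28 = 646
phi = 646^0.6 / (10 + 646^0.6) * 2.0
= 1.658

1.658


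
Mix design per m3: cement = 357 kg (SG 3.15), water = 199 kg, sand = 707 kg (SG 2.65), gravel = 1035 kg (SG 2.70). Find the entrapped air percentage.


Vol cement = 357 / (3.15 * 1000) = 0.113333 m3
Vol water = 199 / 1000 = 0.199 m3
Vol sand = 707 / (2.65 * 1000) = 0.266792 m3
Vol gravel = 1035 / (2.70 * 1000) = 0.383333 m3
Total solid + water volume = 0.962459 m3
Air = (1 - 0.962459) * 100 = 3.75%

3.75


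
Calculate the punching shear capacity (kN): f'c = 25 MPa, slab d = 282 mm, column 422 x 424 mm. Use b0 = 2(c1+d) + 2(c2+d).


b0 = 2*(422 + 282) + 2*(424 + 282) = 2820 mm
Vc = 0.33 * sqrt(25) * 2820 * 282 / 1000
= 1312.15 kN

1312.15


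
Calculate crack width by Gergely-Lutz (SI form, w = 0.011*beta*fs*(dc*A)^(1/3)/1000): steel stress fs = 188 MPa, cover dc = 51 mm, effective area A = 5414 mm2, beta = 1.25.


w = 0.011 * beta * fs * (dc * A)^(1/3) / 1000
= 0.011 * 1.25 * 188 * (51 * 5414)^(1/3) / 1000
= 0.168 mm

0.168


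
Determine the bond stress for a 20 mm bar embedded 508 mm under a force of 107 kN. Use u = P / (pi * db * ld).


u = P / (pi * db * ld)
= 107 * 1000 / (pi * 20 * 508)
= 3.352 MPa

3.352


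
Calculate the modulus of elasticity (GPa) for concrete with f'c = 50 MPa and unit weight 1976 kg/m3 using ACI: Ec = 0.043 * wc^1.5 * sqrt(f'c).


Ec = 0.043 * 1976^1.5 * sqrt(50) / 1000
= 26.71 GPa

26.71


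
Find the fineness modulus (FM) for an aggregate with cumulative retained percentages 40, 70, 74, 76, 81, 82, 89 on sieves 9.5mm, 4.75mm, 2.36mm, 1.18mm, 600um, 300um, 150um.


FM = sum(cumulative % retained) / 100
= 512 / 100
= 5.12

5.12


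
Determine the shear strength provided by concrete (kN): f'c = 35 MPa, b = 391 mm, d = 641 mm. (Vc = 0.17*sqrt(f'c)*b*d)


Vc = 0.17 * sqrt(35) * 391 * 641 / 1000
= 252.07 kN

252.07


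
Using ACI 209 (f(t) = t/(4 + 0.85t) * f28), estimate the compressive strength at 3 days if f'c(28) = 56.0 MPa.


f(3) = 3 / (4 + 0.85 * 3) * 56.0
= 3 / 6.55 * 56.0
= 25.65 MPa

25.65


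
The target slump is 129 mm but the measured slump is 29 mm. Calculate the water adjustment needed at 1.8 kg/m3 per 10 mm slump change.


Difference = 129 - 29 = 100 mm
Water adjustment = 100 * 1.8 / 10 = 18.0 kg/m3

18.0


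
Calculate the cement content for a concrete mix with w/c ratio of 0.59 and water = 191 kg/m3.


Cement = water / (w/c)
= 191 / 0.59
= 323.7 kg/m3

323.7


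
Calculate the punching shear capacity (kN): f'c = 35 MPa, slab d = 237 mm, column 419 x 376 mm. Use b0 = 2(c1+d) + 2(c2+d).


b0 = 2*(419 + 237) + 2*(376 + 237) = 2538 mm
Vc = 0.33 * sqrt(35) * 2538 * 237 / 1000
= 1174.32 kN

1174.32


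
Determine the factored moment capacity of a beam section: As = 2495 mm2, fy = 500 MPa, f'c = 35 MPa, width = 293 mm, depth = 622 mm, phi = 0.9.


a = As * fy / (0.85 * f'c * b)
= 2495 * 500 / (0.85 * 35 * 293)
= 143.1153 mm
Mn = As * fy * (d - a/2) / 10^6
= 686.6769 kN-m
phi*Mn = 0.9 * 686.6769 = 618.01 kN-m

618.01


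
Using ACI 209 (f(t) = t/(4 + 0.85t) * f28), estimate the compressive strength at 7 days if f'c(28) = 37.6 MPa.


f(7) = 7 / (4 + 0.85 * 7) * 37.6
= 7 / 9.95 * 37.6
= 26.45 MPa

26.45


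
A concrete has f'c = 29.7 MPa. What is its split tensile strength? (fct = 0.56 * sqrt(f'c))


fct = 0.56 * sqrt(29.7)
= 0.56 * 5.45
= 3.052 MPa

3.052


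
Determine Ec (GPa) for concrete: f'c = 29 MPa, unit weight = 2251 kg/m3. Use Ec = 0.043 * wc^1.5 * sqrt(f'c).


Ec = 0.043 * 2251^1.5 * sqrt(29) / 1000
= 24.73 GPa

24.73


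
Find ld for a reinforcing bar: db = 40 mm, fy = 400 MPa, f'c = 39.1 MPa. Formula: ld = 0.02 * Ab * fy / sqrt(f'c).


Ab = pi * 40^2 / 4 = 1256.637 mm2
ld = 0.02 * 1256.637 * 400 / sqrt(39.1)
= 1607.7 mm

1607.7


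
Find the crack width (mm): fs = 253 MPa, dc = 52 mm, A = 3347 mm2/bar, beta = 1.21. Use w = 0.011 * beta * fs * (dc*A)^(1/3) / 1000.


w = 0.011 * beta * fs * (dc * A)^(1/3) / 1000
= 0.011 * 1.21 * 253 * (52 * 3347)^(1/3) / 1000
= 0.188 mm

0.188


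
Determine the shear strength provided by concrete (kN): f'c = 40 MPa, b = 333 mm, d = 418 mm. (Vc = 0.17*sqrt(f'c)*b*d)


Vc = 0.17 * sqrt(40) * 333 * 418 / 1000
= 149.66 kN

149.66


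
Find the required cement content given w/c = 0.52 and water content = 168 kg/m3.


Cement = water / (w/c)
= 168 / 0.52
= 323.1 kg/m3

323.1


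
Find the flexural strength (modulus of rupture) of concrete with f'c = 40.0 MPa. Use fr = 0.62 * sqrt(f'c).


fr = 0.62 * sqrt(40.0)
= 3.921 MPa

3.921


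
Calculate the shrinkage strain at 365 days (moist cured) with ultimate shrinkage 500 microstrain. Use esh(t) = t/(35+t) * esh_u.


esh(365) = 365 / (35 + 365) * 500
= 365 / 400 * 500
= 456.2 microstrain

456.2


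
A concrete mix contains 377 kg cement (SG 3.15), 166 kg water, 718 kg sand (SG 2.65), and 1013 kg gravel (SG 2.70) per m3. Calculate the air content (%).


Vol cement = 377 / (3.15 * 1000) = 0.119683 m3
Vol water = 166 / 1000 = 0.166 m3
Vol sand = 718 / (2.65 * 1000) = 0.270943 m3
Vol gravel = 1013 / (2.70 * 1000) = 0.375185 m3
Total solid + water volume = 0.931811 m3
Air = (1 - 0.931811) * 100 = 6.82%

6.82


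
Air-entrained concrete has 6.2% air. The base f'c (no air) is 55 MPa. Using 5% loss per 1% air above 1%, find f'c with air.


Strength loss = (6.2 - 1) * 5 = 26.0%
f'c = 55 * (1 - 26.0/100)
= 40.7 MPa

40.7


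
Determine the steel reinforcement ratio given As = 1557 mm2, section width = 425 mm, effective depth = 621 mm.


rho = As / (b * d)
= 1557 / (425 * 621)
= 0.0059

0.0059


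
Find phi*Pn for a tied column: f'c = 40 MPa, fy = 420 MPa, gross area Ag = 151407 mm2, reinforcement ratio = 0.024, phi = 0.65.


Ast = rho * Ag = 0.024 * 151407 = 3633.768 mm2
phi*Pn = 0.65 * 0.80 * (0.85 * 40 * (151407 - 3633.768) + 420 * 3633.768) / 1000
= 3406.25 kN

3406.25


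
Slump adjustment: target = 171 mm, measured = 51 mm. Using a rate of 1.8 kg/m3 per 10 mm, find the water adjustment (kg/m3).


Difference = 171 - 51 = 120 mm
Water adjustment = 120 * 1.8 / 10 = 21.6 kg/m3

21.6


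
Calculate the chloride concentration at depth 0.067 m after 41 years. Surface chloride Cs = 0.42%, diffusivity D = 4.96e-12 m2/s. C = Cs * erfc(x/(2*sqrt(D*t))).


t_seconds = 41 * 365.25 * 24 * 3600 = 1293861600.0 s
arg = 0.067 / (2 * sqrt(4.96e-12 * 1293861600.0))
= 0.4182
erfc(0.4182) = 0.5543
C = 0.42 * 0.5543 = 0.2328%

0.2328


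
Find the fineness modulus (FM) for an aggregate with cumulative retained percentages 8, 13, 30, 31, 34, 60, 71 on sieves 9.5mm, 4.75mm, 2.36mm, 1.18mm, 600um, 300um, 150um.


FM = sum(cumulative % retained) / 100
= 247 / 100
= 2.47

2.47


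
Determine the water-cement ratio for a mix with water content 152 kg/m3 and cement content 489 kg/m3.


w/c = water / cement
w/c = 152 / 489 = 0.311

0.311


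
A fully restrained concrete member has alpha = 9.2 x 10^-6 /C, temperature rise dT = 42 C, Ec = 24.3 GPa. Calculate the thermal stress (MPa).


sigma = alpha * dT * Ec
= 9.2e-6 * 42 * 24.3 * 1000
= 9.39 MPa

9.39


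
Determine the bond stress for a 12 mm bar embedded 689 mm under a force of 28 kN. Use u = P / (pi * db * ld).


u = P / (pi * db * ld)
= 28 * 1000 / (pi * 12 * 689)
= 1.078 MPa

1.078


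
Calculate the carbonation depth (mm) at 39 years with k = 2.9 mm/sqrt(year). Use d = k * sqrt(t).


depth = k * sqrt(t)
= 2.9 * sqrt(39)
= 18.11 mm

18.11


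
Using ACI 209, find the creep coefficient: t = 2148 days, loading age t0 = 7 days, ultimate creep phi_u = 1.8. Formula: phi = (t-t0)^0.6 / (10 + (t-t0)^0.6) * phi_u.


dt = 2148 - 7 = 2141
phi = 2141^0.6 / (10 + 2141^0.6) * 1.8
= 1.636

1.636


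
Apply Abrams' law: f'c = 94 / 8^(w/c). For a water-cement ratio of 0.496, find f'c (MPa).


f'c = 94 / 8^0.496
= 94 / 2.805
= 33.51 MPa

33.51


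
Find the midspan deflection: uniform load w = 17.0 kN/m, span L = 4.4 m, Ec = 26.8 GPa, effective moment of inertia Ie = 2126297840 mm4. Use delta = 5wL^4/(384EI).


Convert: L = 4.4 m = 4400 mm, Ec = 26.8 GPa = 26800 MPa
delta = 5 * 17.0 * 4400^4 / (384 * 26800 * 2126297840)
= 1.46 mm

1.46


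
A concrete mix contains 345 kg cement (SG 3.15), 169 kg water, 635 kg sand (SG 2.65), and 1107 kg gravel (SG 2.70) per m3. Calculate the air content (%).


Vol cement = 345 / (3.15 * 1000) = 0.109524 m3
Vol water = 169 / 1000 = 0.169 m3
Vol sand = 635 / (2.65 * 1000) = 0.239623 m3
Vol gravel = 1107 / (2.70 * 1000) = 0.41 m3
Total solid + water volume = 0.928146 m3
Air = (1 - 0.928146) * 100 = 7.19%

7.19


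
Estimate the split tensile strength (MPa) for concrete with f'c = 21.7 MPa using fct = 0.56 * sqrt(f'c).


fct = 0.56 * sqrt(21.7)
= 0.56 * 4.658
= 2.609 MPa

2.609


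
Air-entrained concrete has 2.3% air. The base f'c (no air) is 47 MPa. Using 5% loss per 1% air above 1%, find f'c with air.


Strength loss = (2.3 - 1) * 5 = 6.5%
f'c = 47 * (1 - 6.5/100)
= 43.95 MPa

43.95


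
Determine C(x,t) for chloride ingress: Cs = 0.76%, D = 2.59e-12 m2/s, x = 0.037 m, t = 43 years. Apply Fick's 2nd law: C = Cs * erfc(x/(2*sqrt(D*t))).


t_seconds = 43 * 365.25 * 24 * 3600 = 1356976800.0 s
arg = 0.037 / (2 * sqrt(2.59e-12 * 1356976800.0))
= 0.3121
erfc(0.3121) = 0.659
C = 0.76 * 0.659 = 0.5008%

0.5008


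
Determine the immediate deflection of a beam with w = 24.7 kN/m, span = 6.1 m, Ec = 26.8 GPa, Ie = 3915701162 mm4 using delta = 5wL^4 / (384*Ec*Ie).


Convert: L = 6.1 m = 6100 mm, Ec = 26.8 GPa = 26800 MPa
delta = 5 * 24.7 * 6100^4 / (384 * 26800 * 3915701162)
= 4.24 mm

4.24


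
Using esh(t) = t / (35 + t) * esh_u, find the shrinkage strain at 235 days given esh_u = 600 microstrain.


esh(235) = 235 / (35 + 235) * 600
= 235 / 270 * 600
= 522.2 microstrain

522.2


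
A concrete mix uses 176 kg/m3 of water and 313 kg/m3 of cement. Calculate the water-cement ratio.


w/c = water / cement
w/c = 176 / 313 = 0.562

0.562


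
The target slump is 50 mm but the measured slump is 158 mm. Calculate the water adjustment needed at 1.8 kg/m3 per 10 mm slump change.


Difference = 50 - 158 = -108 mm
Water adjustment = -108 * 1.8 / 10 = -19.4 kg/m3

-19.4


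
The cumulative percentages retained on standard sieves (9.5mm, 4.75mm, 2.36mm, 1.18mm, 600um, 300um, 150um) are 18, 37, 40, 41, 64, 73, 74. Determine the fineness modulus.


FM = sum(cumulative % retained) / 100
= 347 / 100
= 3.47

3.47


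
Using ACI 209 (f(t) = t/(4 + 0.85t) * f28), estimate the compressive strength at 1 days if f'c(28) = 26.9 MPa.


f(1) = 1 / (4 + 0.85 * 1) * 26.9
= 1 / 4.85 * 26.9
= 5.55 MPa

5.55


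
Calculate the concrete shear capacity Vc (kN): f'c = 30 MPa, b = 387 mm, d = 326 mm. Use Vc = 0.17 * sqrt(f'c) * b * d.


Vc = 0.17 * sqrt(30) * 387 * 326 / 1000
= 117.47 kN

117.47


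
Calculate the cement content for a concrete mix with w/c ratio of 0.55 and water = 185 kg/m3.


Cement = water / (w/c)
= 185 / 0.55
= 336.4 kg/m3

336.4


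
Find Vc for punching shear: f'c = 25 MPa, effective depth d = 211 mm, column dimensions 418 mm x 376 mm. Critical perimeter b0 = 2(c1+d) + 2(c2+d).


b0 = 2*(418 + 211) + 2*(376 + 211) = 2432 mm
Vc = 0.33 * sqrt(25) * 2432 * 211 / 1000
= 846.7 kN

846.7


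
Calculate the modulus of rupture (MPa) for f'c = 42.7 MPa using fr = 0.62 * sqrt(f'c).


fr = 0.62 * sqrt(42.7)
= 4.051 MPa

4.051


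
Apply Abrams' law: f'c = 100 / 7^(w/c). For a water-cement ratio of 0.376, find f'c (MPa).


f'c = 100 / 7^0.376
= 100 / 2.079
= 48.11 MPa

48.11


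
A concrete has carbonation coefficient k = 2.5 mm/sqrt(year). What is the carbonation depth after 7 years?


depth = k * sqrt(t)
= 2.5 * sqrt(7)
= 6.61 mm

6.61


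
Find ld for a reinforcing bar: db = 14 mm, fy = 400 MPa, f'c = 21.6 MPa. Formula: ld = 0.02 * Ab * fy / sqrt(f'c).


Ab = pi * 14^2 / 4 = 153.938 mm2
ld = 0.02 * 153.938 * 400 / sqrt(21.6)
= 265.0 mm

265.0


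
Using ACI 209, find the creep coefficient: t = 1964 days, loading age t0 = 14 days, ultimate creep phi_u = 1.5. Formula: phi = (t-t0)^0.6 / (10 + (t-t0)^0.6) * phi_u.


dt = 1964 - 14 = 1950
phi = 1950^0.6 / (10 + 1950^0.6) * 1.5
= 1.356

1.356


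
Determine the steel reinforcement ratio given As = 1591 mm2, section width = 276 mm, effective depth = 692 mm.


rho = As / (b * d)
= 1591 / (276 * 692)
= 0.0083

0.0083


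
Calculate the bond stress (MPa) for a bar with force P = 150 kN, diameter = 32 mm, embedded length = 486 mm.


u = P / (pi * db * ld)
= 150 * 1000 / (pi * 32 * 486)
= 3.07 MPa

3.07


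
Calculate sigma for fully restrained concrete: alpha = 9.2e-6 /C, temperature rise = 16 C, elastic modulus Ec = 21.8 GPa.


sigma = alpha * dT * Ec
= 9.2e-6 * 16 * 21.8 * 1000
= 3.209 MPa

3.209


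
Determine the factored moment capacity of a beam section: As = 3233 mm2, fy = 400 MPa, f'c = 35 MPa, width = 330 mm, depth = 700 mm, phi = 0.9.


a = As * fy / (0.85 * f'c * b)
= 3233 * 400 / (0.85 * 35 * 330)
= 131.724 mm
Mn = As * fy * (d - a/2) / 10^6
= 820.0673 kN-m
phi*Mn = 0.9 * 820.0673 = 738.06 kN-m

738.06


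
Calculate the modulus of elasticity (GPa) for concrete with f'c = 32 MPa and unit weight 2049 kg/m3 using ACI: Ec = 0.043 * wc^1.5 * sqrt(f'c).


Ec = 0.043 * 2049^1.5 * sqrt(32) / 1000
= 22.56 GPa

22.56


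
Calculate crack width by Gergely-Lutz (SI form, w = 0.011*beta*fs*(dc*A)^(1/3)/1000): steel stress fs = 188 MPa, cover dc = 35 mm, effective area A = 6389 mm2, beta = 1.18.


w = 0.011 * beta * fs * (dc * A)^(1/3) / 1000
= 0.011 * 1.18 * 188 * (35 * 6389)^(1/3) / 1000
= 0.148 mm

0.148


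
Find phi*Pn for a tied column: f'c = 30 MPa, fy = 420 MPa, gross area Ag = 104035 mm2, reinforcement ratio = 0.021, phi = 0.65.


Ast = rho * Ag = 0.021 * 104035 = 2184.735 mm2
phi*Pn = 0.65 * 0.80 * (0.85 * 30 * (104035 - 2184.735) + 420 * 2184.735) / 1000
= 1827.68 kN

1827.68


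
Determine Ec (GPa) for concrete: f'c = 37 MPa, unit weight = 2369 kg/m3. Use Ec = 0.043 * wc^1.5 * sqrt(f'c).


Ec = 0.043 * 2369^1.5 * sqrt(37) / 1000
= 30.16 GPa

30.16


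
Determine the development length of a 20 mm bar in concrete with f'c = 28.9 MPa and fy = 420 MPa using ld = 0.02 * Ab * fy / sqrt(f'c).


Ab = pi * 20^2 / 4 = 314.159 mm2
ld = 0.02 * 314.159 * 420 / sqrt(28.9)
= 490.9 mm

490.9


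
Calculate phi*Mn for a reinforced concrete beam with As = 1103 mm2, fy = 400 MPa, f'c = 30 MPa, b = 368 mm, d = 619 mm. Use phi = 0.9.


a = As * fy / (0.85 * f'c * b)
= 1103 * 400 / (0.85 * 30 * 368)
= 47.0162 mm
Mn = As * fy * (d - a/2) / 10^6
= 262.731 kN-m
phi*Mn = 0.9 * 262.731 = 236.46 kN-m

236.46


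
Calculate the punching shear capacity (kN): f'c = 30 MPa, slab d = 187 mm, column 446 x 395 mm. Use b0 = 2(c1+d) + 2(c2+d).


b0 = 2*(446 + 187) + 2*(395 + 187) = 2430 mm
Vc = 0.33 * sqrt(30) * 2430 * 187 / 1000
= 821.34 kN

821.34


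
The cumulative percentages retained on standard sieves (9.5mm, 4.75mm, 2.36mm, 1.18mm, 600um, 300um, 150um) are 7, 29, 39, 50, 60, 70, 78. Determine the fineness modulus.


FM = sum(cumulative % retained) / 100
= 333 / 100
= 3.33

3.33


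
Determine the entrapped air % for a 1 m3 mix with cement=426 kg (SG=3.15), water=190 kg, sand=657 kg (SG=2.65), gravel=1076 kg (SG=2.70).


Vol cement = 426 / (3.15 * 1000) = 0.135238 m3
Vol water = 190 / 1000 = 0.19 m3
Vol sand = 657 / (2.65 * 1000) = 0.247925 m3
Vol gravel = 1076 / (2.70 * 1000) = 0.398519 m3
Total solid + water volume = 0.971681 m3
Air = (1 - 0.971681) * 100 = 2.83%

2.83


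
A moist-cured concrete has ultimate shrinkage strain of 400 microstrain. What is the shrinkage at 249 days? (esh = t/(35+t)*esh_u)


esh(249) = 249 / (35 + 249) * 400
= 249 / 284 * 400
= 350.7 microstrain

350.7


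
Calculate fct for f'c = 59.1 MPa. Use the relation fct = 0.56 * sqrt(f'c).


fct = 0.56 * sqrt(59.1)
= 0.56 * 7.688
= 4.305 MPa

4.305


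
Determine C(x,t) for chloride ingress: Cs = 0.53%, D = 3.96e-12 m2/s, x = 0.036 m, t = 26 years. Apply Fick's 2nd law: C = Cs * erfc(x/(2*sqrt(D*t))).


t_seconds = 26 * 365.25 * 24 * 3600 = 820497600.0 s
arg = 0.036 / (2 * sqrt(3.96e-12 * 820497600.0))
= 0.3158
erfc(0.3158) = 0.6552
C = 0.53 * 0.6552 = 0.3472%

0.3472


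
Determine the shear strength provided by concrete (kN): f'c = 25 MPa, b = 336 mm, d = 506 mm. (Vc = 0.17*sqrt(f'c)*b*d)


Vc = 0.17 * sqrt(25) * 336 * 506 / 1000
= 144.51 kN

144.51


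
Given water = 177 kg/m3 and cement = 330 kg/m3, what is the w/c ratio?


w/c = water / cement
w/c = 177 / 330 = 0.536

0.536


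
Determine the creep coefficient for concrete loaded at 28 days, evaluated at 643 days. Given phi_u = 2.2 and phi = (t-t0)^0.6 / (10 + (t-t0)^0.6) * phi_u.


dt = 643 - 28 = 615
phi = 615^0.6 / (10 + 615^0.6) * 2.2
= 1.815

1.815


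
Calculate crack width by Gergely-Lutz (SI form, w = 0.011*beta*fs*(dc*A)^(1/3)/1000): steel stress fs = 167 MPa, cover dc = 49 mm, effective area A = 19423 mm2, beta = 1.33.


w = 0.011 * beta * fs * (dc * A)^(1/3) / 1000
= 0.011 * 1.33 * 167 * (49 * 19423)^(1/3) / 1000
= 0.24 mm

0.24


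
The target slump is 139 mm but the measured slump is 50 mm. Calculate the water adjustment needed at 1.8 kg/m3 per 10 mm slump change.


Difference = 139 - 50 = 89 mm
Water adjustment = 89 * 1.8 / 10 = 16.0 kg/m3

16.0


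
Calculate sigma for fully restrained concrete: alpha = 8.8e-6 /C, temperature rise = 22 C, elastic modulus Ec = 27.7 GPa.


sigma = alpha * dT * Ec
= 8.8e-6 * 22 * 27.7 * 1000
= 5.363 MPa

5.363


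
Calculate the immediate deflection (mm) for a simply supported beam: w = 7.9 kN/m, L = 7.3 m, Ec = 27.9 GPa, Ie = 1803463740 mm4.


Convert: L = 7.3 m = 7300 mm, Ec = 27.9 GPa = 27900 MPa
delta = 5 * 7.9 * 7300^4 / (384 * 27900 * 1803463740)
= 5.81 mm

5.81


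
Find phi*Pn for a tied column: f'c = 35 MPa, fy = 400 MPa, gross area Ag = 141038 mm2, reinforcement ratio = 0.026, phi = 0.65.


Ast = rho * Ag = 0.026 * 141038 = 3666.988 mm2
phi*Pn = 0.65 * 0.80 * (0.85 * 35 * (141038 - 3666.988) + 400 * 3666.988) / 1000
= 2887.86 kN

2887.86


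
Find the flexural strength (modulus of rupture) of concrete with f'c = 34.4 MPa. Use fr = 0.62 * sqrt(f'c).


fr = 0.62 * sqrt(34.4)
= 3.636 MPa

3.636


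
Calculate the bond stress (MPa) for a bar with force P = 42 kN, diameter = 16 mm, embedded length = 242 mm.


u = P / (pi * db * ld)
= 42 * 1000 / (pi * 16 * 242)
= 3.453 MPa

3.453


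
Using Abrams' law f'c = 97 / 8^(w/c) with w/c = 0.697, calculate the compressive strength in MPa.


f'c = 97 / 8^0.697
= 97 / 4.26
= 22.77 MPa

22.77


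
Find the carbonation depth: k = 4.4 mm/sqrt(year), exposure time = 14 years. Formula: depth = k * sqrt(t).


depth = k * sqrt(t)
= 4.4 * sqrt(14)
= 16.46 mm

16.46


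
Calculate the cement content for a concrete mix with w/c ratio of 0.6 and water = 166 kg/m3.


Cement = water / (w/c)
= 166 / 0.6
= 276.7 kg/m3

276.7


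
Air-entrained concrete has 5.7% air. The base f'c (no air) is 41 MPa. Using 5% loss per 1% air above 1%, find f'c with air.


Strength loss = (5.7 - 1) * 5 = 23.5%
f'c = 41 * (1 - 23.5/100)
= 31.37 MPa

31.37


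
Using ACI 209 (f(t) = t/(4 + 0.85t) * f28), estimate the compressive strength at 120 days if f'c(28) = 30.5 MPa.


f(120) = 120 / (4 + 0.85 * 120) * 30.5
= 120 / 106.0 * 30.5
= 34.53 MPa

34.53


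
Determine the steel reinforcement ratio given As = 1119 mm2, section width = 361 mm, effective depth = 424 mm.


rho = As / (b * d)
= 1119 / (361 * 424)
= 0.0073

0.0073


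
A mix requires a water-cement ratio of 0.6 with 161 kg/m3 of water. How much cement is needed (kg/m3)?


Cement = water / (w/c)
= 161 / 0.6
= 268.3 kg/m3

268.3


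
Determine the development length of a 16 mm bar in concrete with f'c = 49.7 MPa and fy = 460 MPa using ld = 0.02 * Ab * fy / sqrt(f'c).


Ab = pi * 16^2 / 4 = 201.062 mm2
ld = 0.02 * 201.062 * 460 / sqrt(49.7)
= 262.4 mm

262.4


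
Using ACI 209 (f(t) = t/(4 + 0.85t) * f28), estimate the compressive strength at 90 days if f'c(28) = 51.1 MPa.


f(90) = 90 / (4 + 0.85 * 90) * 51.1
= 90 / 80.5 * 51.1
= 57.13 MPa

57.13


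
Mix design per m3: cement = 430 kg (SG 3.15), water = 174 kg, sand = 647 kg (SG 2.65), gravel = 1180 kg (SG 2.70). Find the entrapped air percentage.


Vol cement = 430 / (3.15 * 1000) = 0.136508 m3
Vol water = 174 / 1000 = 0.174 m3
Vol sand = 647 / (2.65 * 1000) = 0.244151 m3
Vol gravel = 1180 / (2.70 * 1000) = 0.437037 m3
Total solid + water volume = 0.991696 m3
Air = (1 - 0.991696) * 100 = 0.83%

0.83


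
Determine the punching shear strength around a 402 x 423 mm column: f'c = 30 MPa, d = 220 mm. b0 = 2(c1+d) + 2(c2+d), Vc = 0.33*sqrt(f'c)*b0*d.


b0 = 2*(402 + 220) + 2*(423 + 220) = 2530 mm
Vc = 0.33 * sqrt(30) * 2530 * 220 / 1000
= 1006.05 kN

1006.05


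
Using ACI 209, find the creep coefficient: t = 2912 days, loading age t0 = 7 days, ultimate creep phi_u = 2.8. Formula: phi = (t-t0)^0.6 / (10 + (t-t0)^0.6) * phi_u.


dt = 2912 - 7 = 2905
phi = 2905^0.6 / (10 + 2905^0.6) * 2.8
= 2.584

2.584


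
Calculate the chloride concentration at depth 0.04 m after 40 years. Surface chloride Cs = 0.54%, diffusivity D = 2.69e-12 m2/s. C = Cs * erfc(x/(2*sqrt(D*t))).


t_seconds = 40 * 365.25 * 24 * 3600 = 1262304000.0 s
arg = 0.04 / (2 * sqrt(2.69e-12 * 1262304000.0))
= 0.3432
erfc(0.3432) = 0.6274
C = 0.54 * 0.6274 = 0.3388%

0.3388


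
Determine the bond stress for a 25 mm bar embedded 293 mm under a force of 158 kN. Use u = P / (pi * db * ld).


u = P / (pi * db * ld)
= 158 * 1000 / (pi * 25 * 293)
= 6.866 MPa

6.866


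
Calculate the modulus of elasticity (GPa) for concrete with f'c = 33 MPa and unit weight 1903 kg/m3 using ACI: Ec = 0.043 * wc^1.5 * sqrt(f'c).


Ec = 0.043 * 1903^1.5 * sqrt(33) / 1000
= 20.51 GPa

20.51


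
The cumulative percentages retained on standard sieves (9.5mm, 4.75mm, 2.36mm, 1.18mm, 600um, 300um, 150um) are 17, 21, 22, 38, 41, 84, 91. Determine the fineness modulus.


FM = sum(cumulative % retained) / 100
= 314 / 100
= 3.14

3.14


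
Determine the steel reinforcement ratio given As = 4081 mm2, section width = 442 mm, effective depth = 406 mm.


rho = As / (b * d)
= 4081 / (442 * 406)
= 0.0227

0.0227


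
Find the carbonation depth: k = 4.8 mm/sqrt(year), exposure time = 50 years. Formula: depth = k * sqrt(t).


depth = k * sqrt(t)
= 4.8 * sqrt(50)
= 33.94 mm

33.94


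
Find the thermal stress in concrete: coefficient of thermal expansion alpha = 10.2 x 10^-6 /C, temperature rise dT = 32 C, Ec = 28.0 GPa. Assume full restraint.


sigma = alpha * dT * Ec
= 10.2e-6 * 32 * 28.0 * 1000
= 9.139 MPa

9.139


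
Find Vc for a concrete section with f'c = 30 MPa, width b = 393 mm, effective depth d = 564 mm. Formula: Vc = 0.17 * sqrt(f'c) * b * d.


Vc = 0.17 * sqrt(30) * 393 * 564 / 1000
= 206.39 kN

206.39


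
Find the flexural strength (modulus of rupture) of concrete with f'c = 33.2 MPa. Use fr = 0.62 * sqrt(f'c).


fr = 0.62 * sqrt(33.2)
= 3.572 MPa

3.572


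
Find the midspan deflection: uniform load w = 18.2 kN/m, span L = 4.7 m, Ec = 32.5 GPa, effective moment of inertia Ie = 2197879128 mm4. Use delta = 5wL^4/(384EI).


Convert: L = 4.7 m = 4700 mm, Ec = 32.5 GPa = 32500 MPa
delta = 5 * 18.2 * 4700^4 / (384 * 32500 * 2197879128)
= 1.62 mm

1.62


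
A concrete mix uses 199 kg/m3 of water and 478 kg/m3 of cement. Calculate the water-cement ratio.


w/c = water / cement
w/c = 199 / 478 = 0.416

0.416


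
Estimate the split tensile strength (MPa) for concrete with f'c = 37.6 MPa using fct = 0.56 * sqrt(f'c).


fct = 0.56 * sqrt(37.6)
= 0.56 * 6.132
= 3.434 MPa

3.434
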